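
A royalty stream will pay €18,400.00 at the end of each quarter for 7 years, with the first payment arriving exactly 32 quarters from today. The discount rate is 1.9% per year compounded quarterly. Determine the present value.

€415,579.68

Ordinary annuity of 28 payments, first payment at period 32.
Periodic rate r = 0.019/4 per quarter; n is counted in quarters.
The ordinary-annuity PV formula values the stream one period before the first payment (period 31); discount that back 31 periods:
PV₀ = 18,400 × [1 − (1+r)^−28] / r × (1+r)^−31 = €415,579.68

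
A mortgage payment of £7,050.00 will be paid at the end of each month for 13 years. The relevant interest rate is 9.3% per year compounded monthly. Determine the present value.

£636,874.16

This is an ordinary annuity: 156 payments of £7,050.00 at the end of each month.
Periodic rate r = 0.093/12 per month; n is counted in months.
PV = PMT × [(1 − (1+r)^−n)/r] = 7,050 × [1 − (1+r)^−156] / r = £636,874.16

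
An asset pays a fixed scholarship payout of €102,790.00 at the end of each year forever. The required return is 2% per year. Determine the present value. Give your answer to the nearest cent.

€5,139,500.00

Periodic rate r = 0.02 per year.
Level perpetuity: PV = PMT / r = 102,790 / (0.02) = €5,139,500.00.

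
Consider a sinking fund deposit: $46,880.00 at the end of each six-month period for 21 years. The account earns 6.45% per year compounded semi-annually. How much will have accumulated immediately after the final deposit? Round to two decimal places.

This is an ordinary annuity: 42 deposits of $46,880.00 at the end of each six-month period.
Periodic rate r = 0.0645/2 per half-year; n is counted in half-years.
FV = PMT × [((1+r)^n − 1)/r] = 46,880 × [(1+r)^42 − 1] / r = $4,059,805.17

$4,059,805.17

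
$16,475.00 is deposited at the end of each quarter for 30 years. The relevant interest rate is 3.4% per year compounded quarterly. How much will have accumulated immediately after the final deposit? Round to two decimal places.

This is an ordinary annuity: 120 deposits of $16,475.00 at the end of each quarter.
Periodic rate r = 0.034/4 per quarter; n is counted in quarters.
FV = PMT × [((1+r)^n − 1)/r] = 16,475 × [(1+r)^120 − 1] / r = $3,413,748.67

$3,413,748.67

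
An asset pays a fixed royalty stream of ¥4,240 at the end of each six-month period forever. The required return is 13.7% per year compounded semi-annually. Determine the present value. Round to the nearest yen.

Periodic rate r = 0.137/2 per half-year.
Level perpetuity: PV = PMT / r = 4,240 / (0.137/2) = ¥61,898.

¥61,898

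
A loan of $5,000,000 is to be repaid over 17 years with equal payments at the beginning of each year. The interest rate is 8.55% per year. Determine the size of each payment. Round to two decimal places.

$523,643.97

Level annuity due; solve PV = PMT × [(1 − (1+r)^−n)/r] × (1+r) for PMT.
Periodic rate r = 0.0855 per year.
With n = 17: PMT = 5,000,000 / ([(1 − (1+r)^−n)/r] × (1+r)) = $523,643.97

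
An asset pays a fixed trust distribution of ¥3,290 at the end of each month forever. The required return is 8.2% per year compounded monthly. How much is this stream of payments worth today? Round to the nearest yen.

Periodic rate r = 0.082/12 per month.
Level perpetuity: PV = PMT / r = 3,290 / (0.082/12) = ¥481,463.

¥481,463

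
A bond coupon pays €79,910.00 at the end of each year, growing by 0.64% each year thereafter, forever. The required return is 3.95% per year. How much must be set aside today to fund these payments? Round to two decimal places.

Periodic rate r = 0.0395 per year.
Growing perpetuity (Gordon): PV = PMT₁ / (r − g) = 79,910 / (r − 0.0064) = €2,414,199.40.

€2,414,199.40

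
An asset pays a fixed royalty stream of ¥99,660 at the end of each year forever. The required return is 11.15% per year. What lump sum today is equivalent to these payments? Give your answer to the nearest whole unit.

Periodic rate r = 0.1115 per year.
Level perpetuity: PV = PMT / r = 99,660 / (0.1115) = ¥893,812.

¥893,812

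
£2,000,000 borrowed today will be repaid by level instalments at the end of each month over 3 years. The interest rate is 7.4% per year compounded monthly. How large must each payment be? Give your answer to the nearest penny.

£62,120.62

Level ordinary annuity; solve PV = PMT × [(1 − (1+r)^−n)/r] for PMT.
Periodic rate r = 0.074/12 per month; n is counted in months.
With n = 36: PMT = 2,000,000 / ([(1 − (1+r)^−n)/r]) = £62,120.62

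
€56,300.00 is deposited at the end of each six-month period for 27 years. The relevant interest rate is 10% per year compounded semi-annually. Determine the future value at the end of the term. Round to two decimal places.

This is an ordinary annuity: 54 deposits of €56,300.00 at the end of each six-month period.
Periodic rate r = 0.1/2 per half-year; n is counted in half-years.
FV = PMT × [((1+r)^n − 1)/r] = 56,300 × [(1+r)^54 − 1] / r = €14,568,971.82

€14,568,971.82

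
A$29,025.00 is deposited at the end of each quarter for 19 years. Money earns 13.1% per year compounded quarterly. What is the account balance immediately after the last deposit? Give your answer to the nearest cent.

This is an ordinary annuity: 76 deposits of A$29,025.00 at the end of each quarter.
Periodic rate r = 0.131/4 per quarter; n is counted in quarters.
FV = PMT × [((1+r)^n − 1)/r] = 29,025 × [(1+r)^76 − 1] / r = A$9,374,899.08

A$9,374,899.08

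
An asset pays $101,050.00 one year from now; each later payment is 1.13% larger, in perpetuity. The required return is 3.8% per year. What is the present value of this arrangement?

$3,784,644.19

Periodic rate r = 0.038 per year.
Growing perpetuity (Gordon): PV = PMT₁ / (r − g) = 101,050 / (r − 0.0113) = $3,784,644.19.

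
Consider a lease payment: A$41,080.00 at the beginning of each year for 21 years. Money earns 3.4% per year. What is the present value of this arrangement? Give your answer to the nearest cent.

A$630,243.89

This is an annuity due: 21 payments of A$41,080.00 at the beginning of each year.
Periodic rate r = 0.034 per year.
PV = PMT × [(1 − (1+r)^−n)/r] × (1+r) = 41,080 × [1 − (1+r)^−21] / r × (1+r) = A$630,243.89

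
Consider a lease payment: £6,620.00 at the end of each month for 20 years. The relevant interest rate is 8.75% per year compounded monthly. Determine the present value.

This is an ordinary annuity: 240 payments of £6,620.00 at the end of each month.
Periodic rate r = 0.0875/12 per month; n is counted in months.
PV = PMT × [(1 − (1+r)^−n)/r] = 6,620 × [1 − (1+r)^−240] / r = £749,113.93

£749,113.93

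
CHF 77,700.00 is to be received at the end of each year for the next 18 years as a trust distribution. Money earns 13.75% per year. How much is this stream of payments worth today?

This is an ordinary annuity: 18 payments of CHF 77,700.00 at the end of each year.
Periodic rate r = 0.1375 per year.
PV = PMT × [(1 − (1+r)^−n)/r] = 77,700 × [1 − (1+r)^−18] / r = CHF 509,501.38

CHF 509,501.38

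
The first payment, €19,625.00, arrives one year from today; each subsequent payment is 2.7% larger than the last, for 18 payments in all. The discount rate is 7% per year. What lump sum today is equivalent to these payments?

Periodic rate r = 0.07 per year.
Growing ordinary annuity: PV = PMT₁ × [1 − ((1+g)/(1+r))^n] / (r − g) = 19,625 × [1 − ((1+0.027)/(1+r))^18] / (r − 0.027) = €238,272.48.

€238,272.48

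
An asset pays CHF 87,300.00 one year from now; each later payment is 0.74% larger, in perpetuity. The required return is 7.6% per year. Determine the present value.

Periodic rate r = 0.076 per year.
Growing perpetuity (Gordon): PV = PMT₁ / (r − g) = 87,300 / (r − 0.0074) = CHF 1,272,594.75.

CHF 1,272,594.75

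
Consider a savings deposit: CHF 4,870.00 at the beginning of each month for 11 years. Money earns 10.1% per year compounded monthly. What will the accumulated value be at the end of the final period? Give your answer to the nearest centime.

This is an annuity due: 132 deposits of CHF 4,870.00 at the beginning of each month.
Periodic rate r = 0.101/12 per month; n is counted in months.
FV = PMT × [((1+r)^n − 1)/r] × (1+r) = 4,870 × [(1+r)^132 − 1] / r × (1+r) = CHF 1,180,565.83

CHF 1,180,565.83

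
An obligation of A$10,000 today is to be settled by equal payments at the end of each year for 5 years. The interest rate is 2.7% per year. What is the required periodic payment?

Level ordinary annuity; solve PV = PMT × [(1 − (1+r)^−n)/r] for PMT.
Periodic rate r = 0.027 per year.
With n = 5: PMT = 10,000 / ([(1 − (1+r)^−n)/r]) = A$2,164.88

A$2,164.88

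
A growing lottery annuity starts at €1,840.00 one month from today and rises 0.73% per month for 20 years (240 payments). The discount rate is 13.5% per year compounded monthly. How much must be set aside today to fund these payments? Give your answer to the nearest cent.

Periodic rate r = 0.135/12 per month; n is counted in months.
Growing ordinary annuity: PV = PMT₁ × [1 − ((1+g)/(1+r))^n] / (r − g) = 1,840 × [1 − ((1+0.0073)/(1+r))^240] / (r − 0.0073) = €283,730.07.

€283,730.07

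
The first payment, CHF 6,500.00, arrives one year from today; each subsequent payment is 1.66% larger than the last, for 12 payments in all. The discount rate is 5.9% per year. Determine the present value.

CHF 59,416.66

Periodic rate r = 0.059 per year.
Growing ordinary annuity: PV = PMT₁ × [1 − ((1+g)/(1+r))^n] / (r − g) = 6,500 × [1 − ((1+0.0166)/(1+r))^12] / (r − 0.0166) = CHF 59,416.66.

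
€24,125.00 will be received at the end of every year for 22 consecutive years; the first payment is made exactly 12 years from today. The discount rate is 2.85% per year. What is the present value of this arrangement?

Ordinary annuity of 22 payments, first payment at period 12.
Periodic rate r = 0.0285 per year.
The ordinary-annuity PV formula values the stream one period before the first payment (period 11); discount that back 11 periods:
PV₀ = 24,125 × [1 − (1+r)^−22] / r × (1+r)^−11 = €286,532.23

€286,532.23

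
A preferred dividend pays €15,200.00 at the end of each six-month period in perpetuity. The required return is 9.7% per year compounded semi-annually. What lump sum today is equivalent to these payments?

Periodic rate r = 0.097/2 per half-year.
Level perpetuity: PV = PMT / r = 15,200 / (0.097/2) = €313,402.06.

€313,402.06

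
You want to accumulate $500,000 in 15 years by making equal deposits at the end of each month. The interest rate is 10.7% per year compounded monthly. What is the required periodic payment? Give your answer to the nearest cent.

Level ordinary annuity; solve FV = PMT × [((1+r)^n − 1)/r] for PMT.
Periodic rate r = 0.107/12 per month; n is counted in months.
With n = 180: PMT = 500,000 / ([((1+r)^n − 1)/r]) = $1,130.82

$1,130.82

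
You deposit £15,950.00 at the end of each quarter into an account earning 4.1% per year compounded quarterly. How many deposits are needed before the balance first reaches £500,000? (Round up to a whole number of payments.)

28 payments

Periodic rate r = 0.041/4 per quarter; n is counted in quarters.
Ordinary annuity FV: 500,000 = 15,950 × [((1+r)^n − 1)/r].
(1+r)^n = 1 + 500,000 × r / 15,950, so n = ln(1 + 500,000·r/15,950) / ln(1+r) = 27.32.
Round up to a whole number of payments: n = 28.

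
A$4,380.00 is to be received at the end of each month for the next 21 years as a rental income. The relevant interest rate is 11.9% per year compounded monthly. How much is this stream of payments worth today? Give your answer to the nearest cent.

This is an ordinary annuity: 252 payments of A$4,380.00 at the end of each month.
Periodic rate r = 0.119/12 per month; n is counted in months.
PV = PMT × [(1 − (1+r)^−n)/r] = 4,380 × [1 − (1+r)^−252] / r = A$404,939.55

A$404,939.55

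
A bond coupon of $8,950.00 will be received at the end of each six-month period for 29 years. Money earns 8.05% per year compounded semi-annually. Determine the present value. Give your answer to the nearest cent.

$199,814.27

This is an ordinary annuity: 58 payments of $8,950.00 at the end of each six-month period.
Periodic rate r = 0.0805/2 per half-year; n is counted in half-years.
PV = PMT × [(1 − (1+r)^−n)/r] = 8,950 × [1 − (1+r)^−58] / r = $199,814.27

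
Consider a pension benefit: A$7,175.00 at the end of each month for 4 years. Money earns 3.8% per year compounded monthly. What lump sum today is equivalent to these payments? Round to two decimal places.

This is an ordinary annuity: 48 payments of A$7,175.00 at the end of each month.
Periodic rate r = 0.038/12 per month; n is counted in months.
PV = PMT × [(1 − (1+r)^−n)/r] = 7,175 × [1 − (1+r)^−48] / r = A$319,035.39

A$319,035.39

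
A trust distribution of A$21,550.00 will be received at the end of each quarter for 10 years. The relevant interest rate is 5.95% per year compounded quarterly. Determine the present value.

A$646,159.88

This is an ordinary annuity: 40 payments of A$21,550.00 at the end of each quarter.
Periodic rate r = 0.0595/4 per quarter; n is counted in quarters.
PV = PMT × [(1 − (1+r)^−n)/r] = 21,550 × [1 − (1+r)^−40] / r = A$646,159.88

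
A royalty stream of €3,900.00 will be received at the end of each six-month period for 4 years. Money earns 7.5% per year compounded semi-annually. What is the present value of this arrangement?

This is an ordinary annuity: 8 payments of €3,900.00 at the end of each six-month period.
Periodic rate r = 0.075/2 per half-year; n is counted in half-years.
PV = PMT × [(1 − (1+r)^−n)/r] = 3,900 × [1 − (1+r)^−8] / r = €26,530.90

€26,530.90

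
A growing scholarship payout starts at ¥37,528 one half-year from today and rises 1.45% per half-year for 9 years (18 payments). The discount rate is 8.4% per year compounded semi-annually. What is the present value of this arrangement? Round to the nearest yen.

¥521,435

Periodic rate r = 0.084/2 per half-year; n is counted in half-years.
Growing ordinary annuity: PV = PMT₁ × [1 − ((1+g)/(1+r))^n] / (r − g) = 37,528 × [1 − ((1+0.0145)/(1+r))^18] / (r − 0.0145) = ¥521,435.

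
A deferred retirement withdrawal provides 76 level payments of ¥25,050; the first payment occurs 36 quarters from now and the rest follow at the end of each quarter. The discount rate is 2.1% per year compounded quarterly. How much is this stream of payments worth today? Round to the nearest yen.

¥1,304,181

Ordinary annuity of 76 payments, first payment at period 36.
Periodic rate r = 0.021/4 per quarter; n is counted in quarters.
The ordinary-annuity PV formula values the stream one period before the first payment (period 35); discount that back 35 periods:
PV₀ = 25,050 × [1 − (1+r)^−76] / r × (1+r)^−35 = ¥1,304,181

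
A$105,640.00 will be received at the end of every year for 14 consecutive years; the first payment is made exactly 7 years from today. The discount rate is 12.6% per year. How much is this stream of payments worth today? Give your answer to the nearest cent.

A$333,258.14

Ordinary annuity of 14 payments, first payment at period 7.
Periodic rate r = 0.126 per year.
The ordinary-annuity PV formula values the stream one period before the first payment (period 6); discount that back 6 periods:
PV₀ = 105,640 × [1 − (1+r)^−14] / r × (1+r)^−6 = A$333,258.14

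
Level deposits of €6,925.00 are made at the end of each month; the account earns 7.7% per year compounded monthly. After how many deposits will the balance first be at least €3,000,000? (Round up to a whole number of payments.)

208 payments

Periodic rate r = 0.077/12 per month; n is counted in months.
Ordinary annuity FV: 3,000,000 = 6,925 × [((1+r)^n − 1)/r].
(1+r)^n = 1 + 3,000,000 × r / 6,925, so n = ln(1 + 3,000,000·r/6,925) / ln(1+r) = 207.88.
Round up to a whole number of payments: n = 208.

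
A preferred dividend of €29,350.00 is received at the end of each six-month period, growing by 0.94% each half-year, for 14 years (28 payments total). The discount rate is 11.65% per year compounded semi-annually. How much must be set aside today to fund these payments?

Periodic rate r = 0.1165/2 per half-year; n is counted in half-years.
Growing ordinary annuity: PV = PMT₁ × [1 − ((1+g)/(1+r))^n] / (r − g) = 29,350 × [1 − ((1+0.0094)/(1+r))^28] / (r − 0.0094) = €440,846.75.

€440,846.75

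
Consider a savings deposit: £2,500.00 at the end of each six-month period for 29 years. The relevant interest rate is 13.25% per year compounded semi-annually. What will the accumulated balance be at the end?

£1,520,304.46

This is an ordinary annuity: 58 deposits of £2,500.00 at the end of each six-month period.
Periodic rate r = 0.1325/2 per half-year; n is counted in half-years.
FV = PMT × [((1+r)^n − 1)/r] = 2,500 × [(1+r)^58 − 1] / r = £1,520,304.46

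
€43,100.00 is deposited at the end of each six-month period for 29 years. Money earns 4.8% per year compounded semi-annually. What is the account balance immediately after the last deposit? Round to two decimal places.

This is an ordinary annuity: 58 deposits of €43,100.00 at the end of each six-month period.
Periodic rate r = 0.048/2 per half-year; n is counted in half-years.
FV = PMT × [((1+r)^n − 1)/r] = 43,100 × [(1+r)^58 − 1] / r = €5,310,793.54

€5,310,793.54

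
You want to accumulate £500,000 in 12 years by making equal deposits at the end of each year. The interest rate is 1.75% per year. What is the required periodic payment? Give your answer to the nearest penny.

Level ordinary annuity; solve FV = PMT × [((1+r)^n − 1)/r] for PMT.
Periodic rate r = 0.0175 per year.
With n = 12: PMT = 500,000 / ([((1+r)^n − 1)/r]) = £37,806.89

£37,806.89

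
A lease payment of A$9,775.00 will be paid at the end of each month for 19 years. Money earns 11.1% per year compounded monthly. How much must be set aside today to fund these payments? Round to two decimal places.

A$927,260.21

This is an ordinary annuity: 228 payments of A$9,775.00 at the end of each month.
Periodic rate r = 0.111/12 per month; n is counted in months.
PV = PMT × [(1 − (1+r)^−n)/r] = 9,775 × [1 − (1+r)^−228] / r = A$927,260.21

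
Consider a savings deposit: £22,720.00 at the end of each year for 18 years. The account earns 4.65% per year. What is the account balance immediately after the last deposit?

This is an ordinary annuity: 18 deposits of £22,720.00 at the end of each year.
Periodic rate r = 0.0465 per year.
FV = PMT × [((1+r)^n − 1)/r] = 22,720 × [(1+r)^18 − 1] / r = £618,688.32

£618,688.32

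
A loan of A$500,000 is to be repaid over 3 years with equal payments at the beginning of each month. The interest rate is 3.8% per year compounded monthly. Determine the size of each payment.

Level annuity due; solve PV = PMT × [(1 − (1+r)^−n)/r] × (1+r) for PMT.
Periodic rate r = 0.038/12 per month; n is counted in months.
With n = 36: PMT = 500,000 / ([(1 − (1+r)^−n)/r] × (1+r)) = A$14,671.09

A$14,671.09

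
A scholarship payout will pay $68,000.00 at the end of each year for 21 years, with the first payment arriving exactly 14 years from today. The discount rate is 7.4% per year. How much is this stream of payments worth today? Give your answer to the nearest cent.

$282,142.62

Ordinary annuity of 21 payments, first payment at period 14.
Periodic rate r = 0.074 per year.
The ordinary-annuity PV formula values the stream one period before the first payment (period 13); discount that back 13 periods:
PV₀ = 68,000 × [1 − (1+r)^−21] / r × (1+r)^−13 = $282,142.62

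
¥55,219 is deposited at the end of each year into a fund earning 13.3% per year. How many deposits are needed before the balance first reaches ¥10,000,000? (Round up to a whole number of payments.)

26 payments

Periodic rate r = 0.133 per year.
Ordinary annuity FV: 10,000,000 = 55,219 × [((1+r)^n − 1)/r].
(1+r)^n = 1 + 10,000,000 × r / 55,219, so n = ln(1 + 10,000,000·r/55,219) / ln(1+r) = 25.81.
Round up to a whole number of payments: n = 26.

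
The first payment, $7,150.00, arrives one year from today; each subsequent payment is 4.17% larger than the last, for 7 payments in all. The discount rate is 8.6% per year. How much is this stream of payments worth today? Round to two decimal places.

Periodic rate r = 0.086 per year.
Growing ordinary annuity: PV = PMT₁ × [1 − ((1+g)/(1+r))^n] / (r − g) = 7,150 × [1 − ((1+0.0417)/(1+r))^7] / (r − 0.0417) = $40,814.85.

$40,814.85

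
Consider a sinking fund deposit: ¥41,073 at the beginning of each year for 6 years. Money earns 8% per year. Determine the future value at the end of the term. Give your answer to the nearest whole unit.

¥325,413

This is an annuity due: 6 deposits of ¥41,073 at the beginning of each year.
Periodic rate r = 0.08 per year.
FV = PMT × [((1+r)^n − 1)/r] × (1+r) = 41,073 × [(1+r)^6 − 1] / r × (1+r) = ¥325,413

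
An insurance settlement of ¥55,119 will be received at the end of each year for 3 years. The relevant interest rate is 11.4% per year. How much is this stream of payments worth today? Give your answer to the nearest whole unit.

This is an ordinary annuity: 3 payments of ¥55,119 at the end of each year.
Periodic rate r = 0.114 per year.
PV = PMT × [(1 − (1+r)^−n)/r] = 55,119 × [1 − (1+r)^−3] / r = ¥133,764

¥133,764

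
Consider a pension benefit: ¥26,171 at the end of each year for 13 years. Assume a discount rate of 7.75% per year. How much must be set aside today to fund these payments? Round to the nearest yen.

¥209,725

This is an ordinary annuity: 13 payments of ¥26,171 at the end of each year.
Periodic rate r = 0.0775 per year.
PV = PMT × [(1 − (1+r)^−n)/r] = 26,171 × [1 − (1+r)^−13] / r = ¥209,725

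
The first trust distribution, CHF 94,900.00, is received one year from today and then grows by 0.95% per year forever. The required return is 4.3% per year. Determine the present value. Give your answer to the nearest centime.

Periodic rate r = 0.043 per year.
Growing perpetuity (Gordon): PV = PMT₁ / (r − g) = 94,900 / (r − 0.0095) = CHF 2,832,835.82.

CHF 2,832,835.82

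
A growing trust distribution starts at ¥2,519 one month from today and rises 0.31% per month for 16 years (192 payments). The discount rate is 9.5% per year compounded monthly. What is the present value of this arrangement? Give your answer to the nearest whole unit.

¥314,505

Periodic rate r = 0.095/12 per month; n is counted in months.
Growing ordinary annuity: PV = PMT₁ × [1 − ((1+g)/(1+r))^n] / (r − g) = 2,519 × [1 − ((1+0.0031)/(1+r))^192] / (r − 0.0031) = ¥314,505.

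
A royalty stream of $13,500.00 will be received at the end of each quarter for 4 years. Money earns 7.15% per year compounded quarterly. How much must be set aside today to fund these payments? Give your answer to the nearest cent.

$186,422.53

This is an ordinary annuity: 16 payments of $13,500.00 at the end of each quarter.
Periodic rate r = 0.0715/4 per quarter; n is counted in quarters.
PV = PMT × [(1 − (1+r)^−n)/r] = 13,500 × [1 − (1+r)^−16] / r = $186,422.53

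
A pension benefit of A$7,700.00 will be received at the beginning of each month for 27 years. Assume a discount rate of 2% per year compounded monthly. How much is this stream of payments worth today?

A$1,929,703.43

This is an annuity due: 324 payments of A$7,700.00 at the beginning of each month.
Periodic rate r = 0.02/12 per month; n is counted in months.
PV = PMT × [(1 − (1+r)^−n)/r] × (1+r) = 7,700 × [1 − (1+r)^−324] / r × (1+r) = A$1,929,703.43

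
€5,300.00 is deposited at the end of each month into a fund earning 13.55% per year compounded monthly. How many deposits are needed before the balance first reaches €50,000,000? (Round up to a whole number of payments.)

Periodic rate r = 0.1355/12 per month; n is counted in months.
Ordinary annuity FV: 50,000,000 = 5,300 × [((1+r)^n − 1)/r].
(1+r)^n = 1 + 50,000,000 × r / 5,300, so n = ln(1 + 50,000,000·r/5,300) / ln(1+r) = 416.60.
Round up to a whole number of payments: n = 417.

417 payments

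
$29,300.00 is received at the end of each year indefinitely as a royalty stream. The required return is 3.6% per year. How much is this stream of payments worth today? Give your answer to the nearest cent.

Periodic rate r = 0.036 per year.
Level perpetuity: PV = PMT / r = 29,300 / (0.036) = $813,888.89.

$813,888.89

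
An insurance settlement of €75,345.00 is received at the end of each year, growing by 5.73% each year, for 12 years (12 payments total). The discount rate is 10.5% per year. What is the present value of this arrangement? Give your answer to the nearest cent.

Periodic rate r = 0.105 per year.
Growing ordinary annuity: PV = PMT₁ × [1 − ((1+g)/(1+r))^n] / (r − g) = 75,345 × [1 − ((1+0.0573)/(1+r))^12] / (r − 0.0573) = €649,378.65.

€649,378.65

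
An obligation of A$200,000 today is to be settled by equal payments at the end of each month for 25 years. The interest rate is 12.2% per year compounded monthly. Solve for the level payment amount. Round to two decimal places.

A$2,136.07

Level ordinary annuity; solve PV = PMT × [(1 − (1+r)^−n)/r] for PMT.
Periodic rate r = 0.122/12 per month; n is counted in months.
With n = 300: PMT = 200,000 / ([(1 − (1+r)^−n)/r]) = A$2,136.07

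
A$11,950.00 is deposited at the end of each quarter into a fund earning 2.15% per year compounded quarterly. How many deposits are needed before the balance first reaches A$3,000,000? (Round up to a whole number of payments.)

160 payments

Periodic rate r = 0.0215/4 per quarter; n is counted in quarters.
Ordinary annuity FV: 3,000,000 = 11,950 × [((1+r)^n − 1)/r].
(1+r)^n = 1 + 3,000,000 × r / 11,950, so n = ln(1 + 3,000,000·r/11,950) / ln(1+r) = 159.34.
Round up to a whole number of payments: n = 160.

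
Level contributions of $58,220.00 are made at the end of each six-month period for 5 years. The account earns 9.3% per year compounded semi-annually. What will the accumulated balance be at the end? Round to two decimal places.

This is an ordinary annuity: 10 deposits of $58,220.00 at the end of each six-month period.
Periodic rate r = 0.093/2 per half-year; n is counted in half-years.
FV = PMT × [((1+r)^n − 1)/r] = 58,220 × [(1+r)^10 − 1] / r = $720,432.30

$720,432.30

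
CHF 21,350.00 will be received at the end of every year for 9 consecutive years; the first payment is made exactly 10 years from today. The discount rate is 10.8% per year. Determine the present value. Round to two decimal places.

CHF 47,337.13

Ordinary annuity of 9 payments, first payment at period 10.
Periodic rate r = 0.108 per year.
The ordinary-annuity PV formula values the stream one period before the first payment (period 9); discount that back 9 periods:
PV₀ = 21,350 × [1 − (1+r)^−9] / r × (1+r)^−9 = CHF 47,337.13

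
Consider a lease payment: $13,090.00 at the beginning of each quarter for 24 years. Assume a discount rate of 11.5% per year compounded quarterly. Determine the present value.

This is an annuity due: 96 payments of $13,090.00 at the beginning of each quarter.
Periodic rate r = 0.115/4 per quarter; n is counted in quarters.
PV = PMT × [(1 − (1+r)^−n)/r] × (1+r) = 13,090 × [1 − (1+r)^−96] / r × (1+r) = $437,571.96

$437,571.96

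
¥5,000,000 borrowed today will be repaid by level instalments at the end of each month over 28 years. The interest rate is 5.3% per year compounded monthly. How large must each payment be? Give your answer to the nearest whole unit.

Level ordinary annuity; solve PV = PMT × [(1 − (1+r)^−n)/r] for PMT.
Periodic rate r = 0.053/12 per month; n is counted in months.
With n = 336: PMT = 5,000,000 / ([(1 − (1+r)^−n)/r]) = ¥28,586

¥28,586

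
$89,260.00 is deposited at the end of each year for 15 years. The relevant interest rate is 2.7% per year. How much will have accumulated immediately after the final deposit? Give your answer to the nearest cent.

$1,624,106.46

This is an ordinary annuity: 15 deposits of $89,260.00 at the end of each year.
Periodic rate r = 0.027 per year.
FV = PMT × [((1+r)^n − 1)/r] = 89,260 × [(1+r)^15 − 1] / r = $1,624,106.46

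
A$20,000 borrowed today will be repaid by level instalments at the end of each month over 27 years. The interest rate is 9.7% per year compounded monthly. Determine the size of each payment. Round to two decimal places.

A$174.52

Level ordinary annuity; solve PV = PMT × [(1 − (1+r)^−n)/r] for PMT.
Periodic rate r = 0.097/12 per month; n is counted in months.
With n = 324: PMT = 20,000 / ([(1 − (1+r)^−n)/r]) = A$174.52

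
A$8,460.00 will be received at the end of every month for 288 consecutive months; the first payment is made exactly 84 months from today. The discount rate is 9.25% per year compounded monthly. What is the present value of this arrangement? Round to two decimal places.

A$516,693.40

Ordinary annuity of 288 payments, first payment at period 84.
Periodic rate r = 0.0925/12 per month; n is counted in months.
The ordinary-annuity PV formula values the stream one period before the first payment (period 83); discount that back 83 periods:
PV₀ = 8,460 × [1 − (1+r)^−288] / r × (1+r)^−83 = A$516,693.40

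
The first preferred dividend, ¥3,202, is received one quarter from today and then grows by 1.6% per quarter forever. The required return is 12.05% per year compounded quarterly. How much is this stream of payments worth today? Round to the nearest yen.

¥226,690

Periodic rate r = 0.1205/4 per quarter.
Growing perpetuity (Gordon): PV = PMT₁ / (r − g) = 3,202 / (r − 0.016) = ¥226,690.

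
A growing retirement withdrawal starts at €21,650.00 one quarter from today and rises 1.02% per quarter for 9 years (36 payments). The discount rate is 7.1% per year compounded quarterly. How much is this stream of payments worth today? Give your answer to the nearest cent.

Periodic rate r = 0.071/4 per quarter; n is counted in quarters.
Growing ordinary annuity: PV = PMT₁ × [1 − ((1+g)/(1+r))^n] / (r − g) = 21,650 × [1 − ((1+0.0102)/(1+r))^36] / (r − 0.0102) = €674,259.65.

€674,259.65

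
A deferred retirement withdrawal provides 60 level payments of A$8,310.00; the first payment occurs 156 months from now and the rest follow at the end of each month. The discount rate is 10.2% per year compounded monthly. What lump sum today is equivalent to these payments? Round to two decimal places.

Ordinary annuity of 60 payments, first payment at period 156.
Periodic rate r = 0.102/12 per month; n is counted in months.
The ordinary-annuity PV formula values the stream one period before the first payment (period 155); discount that back 155 periods:
PV₀ = 8,310 × [1 − (1+r)^−60] / r × (1+r)^−155 = A$104,840.25

A$104,840.25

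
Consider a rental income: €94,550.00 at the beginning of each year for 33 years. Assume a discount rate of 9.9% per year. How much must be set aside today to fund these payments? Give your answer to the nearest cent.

This is an annuity due: 33 payments of €94,550.00 at the beginning of each year.
Periodic rate r = 0.099 per year.
PV = PMT × [(1 − (1+r)^−n)/r] × (1+r) = 94,550 × [1 − (1+r)^−33] / r × (1+r) = €1,003,031.15

€1,003,031.15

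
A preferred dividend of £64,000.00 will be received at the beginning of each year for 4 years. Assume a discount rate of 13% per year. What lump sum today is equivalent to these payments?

£215,113.77

This is an annuity due: 4 payments of £64,000.00 at the beginning of each year.
Periodic rate r = 0.13 per year.
PV = PMT × [(1 − (1+r)^−n)/r] × (1+r) = 64,000 × [1 − (1+r)^−4] / r × (1+r) = £215,113.77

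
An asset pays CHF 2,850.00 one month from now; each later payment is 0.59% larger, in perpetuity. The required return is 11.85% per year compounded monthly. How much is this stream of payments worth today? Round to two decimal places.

Periodic rate r = 0.1185/12 per month.
Growing perpetuity (Gordon): PV = PMT₁ / (r − g) = 2,850 / (r − 0.0059) = CHF 716,981.13.

CHF 716,981.13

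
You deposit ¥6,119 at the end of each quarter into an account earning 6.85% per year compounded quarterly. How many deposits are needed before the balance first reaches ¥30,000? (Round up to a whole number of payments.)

5 payments

Periodic rate r = 0.0685/4 per quarter; n is counted in quarters.
Ordinary annuity FV: 30,000 = 6,119 × [((1+r)^n − 1)/r].
(1+r)^n = 1 + 30,000 × r / 6,119, so n = ln(1 + 30,000·r/6,119) / ln(1+r) = 4.75.
Round up to a whole number of payments: n = 5.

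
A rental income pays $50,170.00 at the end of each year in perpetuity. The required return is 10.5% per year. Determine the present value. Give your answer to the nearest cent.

Periodic rate r = 0.105 per year.
Level perpetuity: PV = PMT / r = 50,170 / (0.105) = $477,809.52.

$477,809.52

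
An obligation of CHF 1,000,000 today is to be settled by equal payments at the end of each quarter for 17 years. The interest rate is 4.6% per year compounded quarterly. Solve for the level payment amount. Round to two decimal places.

CHF 21,278.02

Level ordinary annuity; solve PV = PMT × [(1 − (1+r)^−n)/r] for PMT.
Periodic rate r = 0.046/4 per quarter; n is counted in quarters.
With n = 68: PMT = 1,000,000 / ([(1 − (1+r)^−n)/r]) = CHF 21,278.02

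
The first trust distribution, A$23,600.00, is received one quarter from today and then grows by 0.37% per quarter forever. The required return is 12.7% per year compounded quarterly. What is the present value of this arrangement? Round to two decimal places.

Periodic rate r = 0.127/4 per quarter.
Growing perpetuity (Gordon): PV = PMT₁ / (r − g) = 23,600 / (r − 0.0037) = A$841,354.72.

A$841,354.72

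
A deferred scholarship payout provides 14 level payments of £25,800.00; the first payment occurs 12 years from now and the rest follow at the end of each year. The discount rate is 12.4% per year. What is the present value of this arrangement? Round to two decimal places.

£46,317.92

Ordinary annuity of 14 payments, first payment at period 12.
Periodic rate r = 0.124 per year.
The ordinary-annuity PV formula values the stream one period before the first payment (period 11); discount that back 11 periods:
PV₀ = 25,800 × [1 − (1+r)^−14] / r × (1+r)^−11 = £46,317.92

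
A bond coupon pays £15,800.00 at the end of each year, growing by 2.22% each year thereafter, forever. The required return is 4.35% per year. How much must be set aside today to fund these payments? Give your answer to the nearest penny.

£741,784.04

Periodic rate r = 0.0435 per year.
Growing perpetuity (Gordon): PV = PMT₁ / (r − g) = 15,800 / (r − 0.0222) = £741,784.04.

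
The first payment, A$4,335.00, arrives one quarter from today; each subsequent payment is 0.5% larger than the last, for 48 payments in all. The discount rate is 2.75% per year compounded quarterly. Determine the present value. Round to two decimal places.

A$197,868.38

Periodic rate r = 0.0275/4 per quarter; n is counted in quarters.
Growing ordinary annuity: PV = PMT₁ × [1 − ((1+g)/(1+r))^n] / (r − g) = 4,335 × [1 − ((1+0.005)/(1+r))^48] / (r − 0.005) = A$197,868.38.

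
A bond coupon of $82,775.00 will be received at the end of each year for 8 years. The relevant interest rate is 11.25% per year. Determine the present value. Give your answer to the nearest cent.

This is an ordinary annuity: 8 payments of $82,775.00 at the end of each year.
Periodic rate r = 0.1125 per year.
PV = PMT × [(1 − (1+r)^−n)/r] = 82,775 × [1 − (1+r)^−8] / r = $422,199.11

$422,199.11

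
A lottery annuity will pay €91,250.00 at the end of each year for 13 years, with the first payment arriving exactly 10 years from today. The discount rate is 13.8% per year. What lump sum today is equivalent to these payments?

€168,093.92

Ordinary annuity of 13 payments, first payment at period 10.
Periodic rate r = 0.138 per year.
The ordinary-annuity PV formula values the stream one period before the first payment (period 9); discount that back 9 periods:
PV₀ = 91,250 × [1 − (1+r)^−13] / r × (1+r)^−9 = €168,093.92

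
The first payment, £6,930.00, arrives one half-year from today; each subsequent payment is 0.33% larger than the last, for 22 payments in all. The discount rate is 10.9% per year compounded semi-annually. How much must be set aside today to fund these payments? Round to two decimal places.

£90,070.53

Periodic rate r = 0.109/2 per half-year; n is counted in half-years.
Growing ordinary annuity: PV = PMT₁ × [1 − ((1+g)/(1+r))^n] / (r − g) = 6,930 × [1 − ((1+0.0033)/(1+r))^22] / (r − 0.0033) = £90,070.53.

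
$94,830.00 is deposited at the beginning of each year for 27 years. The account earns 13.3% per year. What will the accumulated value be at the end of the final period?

$22,717,268.31

This is an annuity due: 27 deposits of $94,830.00 at the beginning of each year.
Periodic rate r = 0.133 per year.
FV = PMT × [((1+r)^n − 1)/r] × (1+r) = 94,830 × [(1+r)^27 − 1] / r × (1+r) = $22,717,268.31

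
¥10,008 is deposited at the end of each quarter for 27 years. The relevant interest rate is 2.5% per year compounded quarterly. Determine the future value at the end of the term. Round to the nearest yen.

¥1,537,087

This is an ordinary annuity: 108 deposits of ¥10,008 at the end of each quarter.
Periodic rate r = 0.025/4 per quarter; n is counted in quarters.
FV = PMT × [((1+r)^n − 1)/r] = 10,008 × [(1+r)^108 − 1] / r = ¥1,537,087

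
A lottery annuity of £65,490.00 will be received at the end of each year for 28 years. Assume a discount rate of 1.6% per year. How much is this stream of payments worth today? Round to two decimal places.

£1,468,718.01

This is an ordinary annuity: 28 payments of £65,490.00 at the end of each year.
Periodic rate r = 0.016 per year.
PV = PMT × [(1 − (1+r)^−n)/r] = 65,490 × [1 − (1+r)^−28] / r = £1,468,718.01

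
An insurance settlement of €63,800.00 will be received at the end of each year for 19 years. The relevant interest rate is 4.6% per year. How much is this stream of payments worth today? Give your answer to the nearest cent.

€796,808.66

This is an ordinary annuity: 19 payments of €63,800.00 at the end of each year.
Periodic rate r = 0.046 per year.
PV = PMT × [(1 − (1+r)^−n)/r] = 63,800 × [1 − (1+r)^−19] / r = €796,808.66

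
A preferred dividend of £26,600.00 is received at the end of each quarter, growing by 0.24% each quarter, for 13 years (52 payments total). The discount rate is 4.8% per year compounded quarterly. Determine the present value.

Periodic rate r = 0.048/4 per quarter; n is counted in quarters.
Growing ordinary annuity: PV = PMT₁ × [1 − ((1+g)/(1+r))^n] / (r − g) = 26,600 × [1 − ((1+0.0024)/(1+r))^52] / (r − 0.0024) = £1,082,886.48.

£1,082,886.48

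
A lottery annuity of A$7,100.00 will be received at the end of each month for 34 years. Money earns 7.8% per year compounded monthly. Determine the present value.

This is an ordinary annuity: 408 payments of A$7,100.00 at the end of each month.
Periodic rate r = 0.078/12 per month; n is counted in months.
PV = PMT × [(1 − (1+r)^−n)/r] = 7,100 × [1 − (1+r)^−408] / r = A$1,014,625.21

A$1,014,625.21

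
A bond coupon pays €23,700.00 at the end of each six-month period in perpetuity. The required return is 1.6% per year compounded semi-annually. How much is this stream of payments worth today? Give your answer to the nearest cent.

Periodic rate r = 0.016/2 per half-year.
Level perpetuity: PV = PMT / r = 23,700 / (0.016/2) = €2,962,500.00.

€2,962,500.00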